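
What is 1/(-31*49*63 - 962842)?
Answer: -1/1058539 ≈ -9.4470e-7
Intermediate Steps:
1/(-31*49*63 - 962842) = 1/(-1519*63 - 962842) = 1/(-95697 - 962842) = 1/(-1058539) = -1/1058539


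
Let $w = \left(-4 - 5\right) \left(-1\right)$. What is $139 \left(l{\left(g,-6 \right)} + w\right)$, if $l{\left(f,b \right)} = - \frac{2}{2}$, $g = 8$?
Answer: $1112$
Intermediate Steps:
$l{\left(f,b \right)} = -1$ ($l{\left(f,b \right)} = \left(-2\right) \frac{1}{2} = -1$)
$w = 9$ ($w = \left(-9\right) \left(-1\right) = 9$)
$139 \left(l{\left(g,-6 \right)} + w\right) = 139 \left(-1 + 9\right) = 139 \cdot 8 = 1112$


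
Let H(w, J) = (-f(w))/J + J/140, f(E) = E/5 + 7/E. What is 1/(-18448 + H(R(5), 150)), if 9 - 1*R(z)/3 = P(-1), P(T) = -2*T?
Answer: -15750/290539601 ≈ -5.4209e-5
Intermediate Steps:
f(E) = 7/E + E/5 (f(E) = E*(⅕) + 7/E = E/5 + 7/E = 7/E + E/5)
R(z) = 21 (R(z) = 27 - (-6)*(-1) = 27 - 3*2 = 27 - 6 = 21)
H(w, J) = J/140 + (-7/w - w/5)/J (H(w, J) = (-(7/w + w/5))/J + J/140 = (-7/w - w/5)/J + J*(1/140) = (-7/w - w/5)/J + J/140 = J/140 + (-7/w - w/5)/J)
1/(-18448 + H(R(5), 150)) = 1/(-18448 + ((1/140)*150 - 7/(150*21) - ⅕*21/150)) = 1/(-18448 + (15/14 - 7*1/150*1/21 - ⅕*21*1/150)) = 1/(-18448 + (15/14 - 1/450 - 7/250)) = 1/(-18448 + 16399/15750) = 1/(-290539601/15750) = -15750/290539601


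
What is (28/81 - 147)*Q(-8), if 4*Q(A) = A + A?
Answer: 47516/81 ≈ 586.62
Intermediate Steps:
Q(A) = A/2 (Q(A) = (A + A)/4 = (2*A)/4 = A/2)
(28/81 - 147)*Q(-8) = (28/81 - 147)*((½)*(-8)) = (28*(1/81) - 147)*(-4) = (28/81 - 147)*(-4) = -11879/81*(-4) = 47516/81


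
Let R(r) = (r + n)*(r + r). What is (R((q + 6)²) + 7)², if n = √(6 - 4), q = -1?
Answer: 1585049 + 125700*√2 ≈ 1.7628e+6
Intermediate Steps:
n = √2 ≈ 1.4142
R(r) = 2*r*(r + √2) (R(r) = (r + √2)*(r + r) = (r + √2)*(2*r) = 2*r*(r + √2))
(R((q + 6)²) + 7)² = (2*(-1 + 6)²*((-1 + 6)² + √2) + 7)² = (2*5²*(5² + √2) + 7)² = (2*25*(25 + √2) + 7)² = ((1250 + 50*√2) + 7)² = (1257 + 50*√2)²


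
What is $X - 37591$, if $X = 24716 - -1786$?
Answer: $-11089$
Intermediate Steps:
$X = 26502$ ($X = 24716 + 1786 = 26502$)
$X - 37591 = 26502 - 37591 = -11089$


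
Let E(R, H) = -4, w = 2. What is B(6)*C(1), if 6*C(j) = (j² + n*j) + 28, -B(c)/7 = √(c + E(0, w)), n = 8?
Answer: -259*√2/6 ≈ -61.047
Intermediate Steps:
B(c) = -7*√(-4 + c) (B(c) = -7*√(c - 4) = -7*√(-4 + c))
C(j) = 14/3 + j²/6 + 4*j/3 (C(j) = ((j² + 8*j) + 28)/6 = (28 + j² + 8*j)/6 = 14/3 + j²/6 + 4*j/3)
B(6)*C(1) = (-7*√(-4 + 6))*(14/3 + (⅙)*1² + (4/3)*1) = (-7*√2)*(14/3 + (⅙)*1 + 4/3) = (-7*√2)*(14/3 + ⅙ + 4/3) = -7*√2*(37/6) = -259*√2/6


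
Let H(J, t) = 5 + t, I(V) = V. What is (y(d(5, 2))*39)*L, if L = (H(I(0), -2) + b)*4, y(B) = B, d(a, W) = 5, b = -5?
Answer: -1560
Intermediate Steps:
L = -8 (L = ((5 - 2) - 5)*4 = (3 - 5)*4 = -2*4 = -8)
(y(d(5, 2))*39)*L = (5*39)*(-8) = 195*(-8) = -1560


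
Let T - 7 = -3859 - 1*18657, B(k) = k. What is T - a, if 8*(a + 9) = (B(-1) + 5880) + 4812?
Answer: -190691/8 ≈ -23836.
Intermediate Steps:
T = -22509 (T = 7 + (-3859 - 1*18657) = 7 + (-3859 - 18657) = 7 - 22516 = -22509)
a = 10619/8 (a = -9 + ((-1 + 5880) + 4812)/8 = -9 + (5879 + 4812)/8 = -9 + (⅛)*10691 = -9 + 10691/8 = 10619/8 ≈ 1327.4)
T - a = -22509 - 1*10619/8 = -22509 - 10619/8 = -190691/8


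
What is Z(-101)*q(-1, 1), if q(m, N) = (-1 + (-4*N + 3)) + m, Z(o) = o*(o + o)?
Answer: -61206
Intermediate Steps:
Z(o) = 2*o**2 (Z(o) = o*(2*o) = 2*o**2)
q(m, N) = 2 + m - 4*N (q(m, N) = (-1 + (3 - 4*N)) + m = (2 - 4*N) + m = 2 + m - 4*N)
Z(-101)*q(-1, 1) = (2*(-101)**2)*(2 - 1 - 4*1) = (2*10201)*(2 - 1 - 4) = 20402*(-3) = -61206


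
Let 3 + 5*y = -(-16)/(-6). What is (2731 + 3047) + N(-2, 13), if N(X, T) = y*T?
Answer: 86449/15 ≈ 5763.3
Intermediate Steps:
y = -17/15 (y = -⅗ + (-(-16)/(-6))/5 = -⅗ + (-(-16)*(-1)/6)/5 = -⅗ + (-4*⅔)/5 = -⅗ + (⅕)*(-8/3) = -⅗ - 8/15 = -17/15 ≈ -1.1333)
N(X, T) = -17*T/15
(2731 + 3047) + N(-2, 13) = (2731 + 3047) - 17/15*13 = 5778 - 221/15 = 86449/15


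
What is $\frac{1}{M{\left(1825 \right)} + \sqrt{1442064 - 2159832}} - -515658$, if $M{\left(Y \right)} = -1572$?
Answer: $\frac{137034050737}{265746} - \frac{i \sqrt{19938}}{531492} \approx 5.1566 \cdot 10^{5} - 0.00026567 i$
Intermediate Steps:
$\frac{1}{M{\left(1825 \right)} + \sqrt{1442064 - 2159832}} - -515658 = \frac{1}{-1572 + \sqrt{1442064 - 2159832}} - -515658 = \frac{1}{-1572 + \sqrt{-717768}} + 515658 = \frac{1}{-1572 + 6 i \sqrt{19938}} + 515658 = 515658 + \frac{1}{-1572 + 6 i \sqrt{19938}}$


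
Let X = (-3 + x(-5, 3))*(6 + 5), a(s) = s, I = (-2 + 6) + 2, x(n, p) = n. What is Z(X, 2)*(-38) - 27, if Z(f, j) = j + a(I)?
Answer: -331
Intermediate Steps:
I = 6 (I = 4 + 2 = 6)
X = -88 (X = (-3 - 5)*(6 + 5) = -8*11 = -88)
Z(f, j) = 6 + j (Z(f, j) = j + 6 = 6 + j)
Z(X, 2)*(-38) - 27 = (6 + 2)*(-38) - 27 = 8*(-38) - 27 = -304 - 27 = -331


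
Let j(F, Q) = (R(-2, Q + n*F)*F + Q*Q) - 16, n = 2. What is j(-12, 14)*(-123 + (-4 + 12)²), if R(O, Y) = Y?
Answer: -17700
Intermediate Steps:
j(F, Q) = -16 + Q² + F*(Q + 2*F) (j(F, Q) = ((Q + 2*F)*F + Q*Q) - 16 = (F*(Q + 2*F) + Q²) - 16 = (Q² + F*(Q + 2*F)) - 16 = -16 + Q² + F*(Q + 2*F))
j(-12, 14)*(-123 + (-4 + 12)²) = (-16 + 14² - 12*(14 + 2*(-12)))*(-123 + (-4 + 12)²) = (-16 + 196 - 12*(14 - 24))*(-123 + 8²) = (-16 + 196 - 12*(-10))*(-123 + 64) = (-16 + 196 + 120)*(-59) = 300*(-59) = -17700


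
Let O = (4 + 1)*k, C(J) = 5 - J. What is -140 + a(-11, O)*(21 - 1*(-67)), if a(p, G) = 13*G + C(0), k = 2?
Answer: 11740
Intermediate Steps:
O = 10 (O = (4 + 1)*2 = 5*2 = 10)
a(p, G) = 5 + 13*G (a(p, G) = 13*G + (5 - 1*0) = 13*G + (5 + 0) = 13*G + 5 = 5 + 13*G)
-140 + a(-11, O)*(21 - 1*(-67)) = -140 + (5 + 13*10)*(21 - 1*(-67)) = -140 + (5 + 130)*(21 + 67) = -140 + 135*88 = -140 + 11880 = 11740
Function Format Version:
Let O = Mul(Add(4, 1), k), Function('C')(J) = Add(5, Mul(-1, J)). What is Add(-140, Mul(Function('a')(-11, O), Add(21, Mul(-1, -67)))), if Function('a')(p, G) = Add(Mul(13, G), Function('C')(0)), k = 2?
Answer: 11740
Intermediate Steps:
O = 10 (O = Mul(Add(4, 1), 2) = Mul(5, 2) = 10)
Function('a')(p, G) = Add(5, Mul(13, G)) (Function('a')(p, G) = Add(Mul(13, G), Add(5, Mul(-1, 0))) = Add(Mul(13, G), Add(5, 0)) = Add(Mul(13, G), 5) = Add(5, Mul(13, G)))
Add(-140, Mul(Function('a')(-11, O), Add(21, Mul(-1, -67)))) = Add(-140, Mul(Add(5, Mul(13, 10)), Add(21, Mul(-1, -67)))) = Add(-140, Mul(Add(5, 130), Add(21, 67))) = Add(-140, Mul(135, 88)) = Add(-140, 11880) = 11740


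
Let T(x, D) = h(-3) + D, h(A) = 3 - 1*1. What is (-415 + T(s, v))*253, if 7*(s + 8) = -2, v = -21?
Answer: -109802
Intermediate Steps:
h(A) = 2 (h(A) = 3 - 1 = 2)
s = -58/7 (s = -8 + (⅐)*(-2) = -8 - 2/7 = -58/7 ≈ -8.2857)
T(x, D) = 2 + D
(-415 + T(s, v))*253 = (-415 + (2 - 21))*253 = (-415 - 19)*253 = -434*253 = -109802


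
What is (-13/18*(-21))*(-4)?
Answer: -182/3 ≈ -60.667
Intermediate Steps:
(-13/18*(-21))*(-4) = (-13*1/18*(-21))*(-4) = -13/18*(-21)*(-4) = (91/6)*(-4) = -182/3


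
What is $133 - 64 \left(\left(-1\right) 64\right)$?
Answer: $4229$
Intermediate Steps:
$133 - 64 \left(\left(-1\right) 64\right) = 133 - -4096 = 133 + 4096 = 4229$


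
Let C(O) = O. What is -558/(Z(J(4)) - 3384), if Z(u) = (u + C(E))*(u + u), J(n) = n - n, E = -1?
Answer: 31/188 ≈ 0.16489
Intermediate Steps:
J(n) = 0
Z(u) = 2*u*(-1 + u) (Z(u) = (u - 1)*(u + u) = (-1 + u)*(2*u) = 2*u*(-1 + u))
-558/(Z(J(4)) - 3384) = -558/(2*0*(-1 + 0) - 3384) = -558/(2*0*(-1) - 3384) = -558/(0 - 3384) = -558/(-3384) = -558*(-1/3384) = 31/188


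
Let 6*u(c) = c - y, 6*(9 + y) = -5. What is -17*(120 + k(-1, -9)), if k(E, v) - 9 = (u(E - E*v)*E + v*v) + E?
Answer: -127925/36 ≈ -3553.5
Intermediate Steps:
y = -59/6 (y = -9 + (⅙)*(-5) = -9 - ⅚ = -59/6 ≈ -9.8333)
u(c) = 59/36 + c/6 (u(c) = (c - 1*(-59/6))/6 = (c + 59/6)/6 = (59/6 + c)/6 = 59/36 + c/6)
k(E, v) = 9 + E + v² + E*(59/36 + E/6 - E*v/6) (k(E, v) = 9 + (((59/36 + (E - E*v)/6)*E + v*v) + E) = 9 + (((59/36 + (E - E*v)/6)*E + v²) + E) = 9 + (((59/36 + (E/6 - E*v/6))*E + v²) + E) = 9 + (((59/36 + E/6 - E*v/6)*E + v²) + E) = 9 + ((E*(59/36 + E/6 - E*v/6) + v²) + E) = 9 + ((v² + E*(59/36 + E/6 - E*v/6)) + E) = 9 + (E + v² + E*(59/36 + E/6 - E*v/6)) = 9 + E + v² + E*(59/36 + E/6 - E*v/6))
-17*(120 + k(-1, -9)) = -17*(120 + (9 - 1 + (-9)² - 1/36*(-1)*(-59 + 6*(-1)*(-1 - 9)))) = -17*(120 + (9 - 1 + 81 - 1/36*(-1)*(-59 + 6*(-1)*(-10)))) = -17*(120 + (9 - 1 + 81 - 1/36*(-1)*(-59 + 60))) = -17*(120 + (9 - 1 + 81 - 1/36*(-1)*1)) = -17*(120 + (9 - 1 + 81 + 1/36)) = -17*(120 + 3205/36) = -17*7525/36 = -127925/36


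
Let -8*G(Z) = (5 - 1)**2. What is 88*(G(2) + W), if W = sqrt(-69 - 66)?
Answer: -176 + 264*I*sqrt(15) ≈ -176.0 + 1022.5*I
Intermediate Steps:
G(Z) = -2 (G(Z) = -(5 - 1)**2/8 = -1/8*4**2 = -1/8*16 = -2)
W = 3*I*sqrt(15) (W = sqrt(-135) = 3*I*sqrt(15) ≈ 11.619*I)
88*(G(2) + W) = 88*(-2 + 3*I*sqrt(15)) = -176 + 264*I*sqrt(15)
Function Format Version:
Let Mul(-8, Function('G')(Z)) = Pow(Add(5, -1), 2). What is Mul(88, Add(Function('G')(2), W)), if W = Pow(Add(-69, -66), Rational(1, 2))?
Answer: Add(-176, Mul(264, I, Pow(15, Rational(1, 2)))) ≈ Add(-176.00, Mul(1022.5, I))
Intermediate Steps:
Function('G')(Z) = -2 (Function('G')(Z) = Mul(Rational(-1, 8), Pow(Add(5, -1), 2)) = Mul(Rational(-1, 8), Pow(4, 2)) = Mul(Rational(-1, 8), 16) = -2)
W = Mul(3, I, Pow(15, Rational(1, 2))) (W = Pow(-135, Rational(1, 2)) = Mul(3, I, Pow(15, Rational(1, 2))) ≈ Mul(11.619, I))
Mul(88, Add(Function('G')(2), W)) = Mul(88, Add(-2, Mul(3, I, Pow(15, Rational(1, 2))))) = Add(-176, Mul(264, I, Pow(15, Rational(1, 2))))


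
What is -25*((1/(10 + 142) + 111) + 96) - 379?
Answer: -844233/152 ≈ -5554.2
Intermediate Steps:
-25*((1/(10 + 142) + 111) + 96) - 379 = -25*((1/152 + 111) + 96) - 379 = -25*(16873/152 + 96) - 379 = -25*31465/152 - 379 = -786625/152 - 379 = -844233/152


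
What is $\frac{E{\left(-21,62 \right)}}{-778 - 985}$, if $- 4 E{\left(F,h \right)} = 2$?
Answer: $\frac{1}{3526} \approx 0.00028361$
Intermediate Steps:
$E{\left(F,h \right)} = - \frac{1}{2}$ ($E{\left(F,h \right)} = \left(- \frac{1}{4}\right) 2 = - \frac{1}{2}$)
$\frac{E{\left(-21,62 \right)}}{-778 - 985} = - \frac{1}{2 \left(-778 - 985\right)} = - \frac{1}{2 \left(-1763\right)} = \left(- \frac{1}{2}\right) \left(- \frac{1}{1763}\right) = \frac{1}{3526}$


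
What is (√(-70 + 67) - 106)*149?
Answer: -15794 + 149*I*√3 ≈ -15794.0 + 258.08*I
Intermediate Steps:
(√(-70 + 67) - 106)*149 = (√(-3) - 106)*149 = (I*√3 - 106)*149 = (-106 + I*√3)*149 = -15794 + 149*I*√3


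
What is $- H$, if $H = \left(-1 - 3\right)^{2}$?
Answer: $-16$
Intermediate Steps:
$H = 16$ ($H = \left(-1 - 3\right)^{2} = \left(-4\right)^{2} = 16$)
$- H = \left(-1\right) 16 = -16$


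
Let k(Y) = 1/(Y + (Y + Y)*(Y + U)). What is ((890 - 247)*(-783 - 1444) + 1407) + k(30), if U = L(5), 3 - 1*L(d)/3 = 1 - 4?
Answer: -4162912139/2910 ≈ -1.4306e+6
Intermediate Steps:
L(d) = 18 (L(d) = 9 - 3*(1 - 4) = 9 - 3*(-3) = 9 + 9 = 18)
U = 18
k(Y) = 1/(Y + 2*Y*(18 + Y)) (k(Y) = 1/(Y + (Y + Y)*(Y + 18)) = 1/(Y + (2*Y)*(18 + Y)) = 1/(Y + 2*Y*(18 + Y)))
((890 - 247)*(-783 - 1444) + 1407) + k(30) = ((890 - 247)*(-783 - 1444) + 1407) + 1/(30*(37 + 2*30)) = (643*(-2227) + 1407) + 1/(30*(37 + 60)) = (-1431961 + 1407) + (1/30)/97 = -1430554 + (1/30)*(1/97) = -1430554 + 1/2910 = -4162912139/2910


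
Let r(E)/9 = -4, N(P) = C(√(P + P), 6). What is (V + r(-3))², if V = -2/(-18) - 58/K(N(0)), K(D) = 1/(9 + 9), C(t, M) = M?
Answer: 94458961/81 ≈ 1.1662e+6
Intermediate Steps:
N(P) = 6
r(E) = -36 (r(E) = 9*(-4) = -36)
K(D) = 1/18
V = -9395/9 (V = -2/(-18) - 58/1/18 = -2*(-1/18) - 58*18 = ⅑ - 1044 = -9395/9 ≈ -1043.9)
(V + r(-3))² = (-9395/9 - 36)² = (-9719/9)² = 94458961/81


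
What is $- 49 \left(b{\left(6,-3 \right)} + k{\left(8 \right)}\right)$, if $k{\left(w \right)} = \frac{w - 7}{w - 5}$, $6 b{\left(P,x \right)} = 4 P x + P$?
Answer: $\frac{1568}{3} \approx 522.67$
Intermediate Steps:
$b{\left(P,x \right)} = \frac{P}{6} + \frac{2 P x}{3}$ ($b{\left(P,x \right)} = \frac{4 P x + P}{6} = \frac{P + 4 P x}{6} = \frac{P}{6} + \frac{2 P x}{3}$)
$k{\left(w \right)} = \frac{-7 + w}{-5 + w}$
$- 49 \left(b{\left(6,-3 \right)} + k{\left(8 \right)}\right) = - 49 \left(\frac{1}{6} \cdot 6 \left(1 + 4 \left(-3\right)\right) + \frac{-7 + 8}{-5 + 8}\right) = - 49 \left(\frac{1}{6} \cdot 6 \left(1 - 12\right) + \frac{1}{3} \cdot 1\right) = - 49 \left(\frac{1}{6} \cdot 6 \left(-11\right) + \frac{1}{3} \cdot 1\right) = - 49 \left(-11 + \frac{1}{3}\right) = \left(-49\right) \left(- \frac{32}{3}\right) = \frac{1568}{3}$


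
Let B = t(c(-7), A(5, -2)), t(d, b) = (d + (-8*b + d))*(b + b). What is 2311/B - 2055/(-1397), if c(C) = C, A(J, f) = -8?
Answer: -1584467/1117600 ≈ -1.4177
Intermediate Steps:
t(d, b) = 2*b*(-8*b + 2*d) (t(d, b) = (d + (d - 8*b))*(2*b) = (-8*b + 2*d)*(2*b) = 2*b*(-8*b + 2*d))
B = -800 (B = 4*(-8)*(-7 - 4*(-8)) = 4*(-8)*(-7 + 32) = 4*(-8)*25 = -800)
2311/B - 2055/(-1397) = 2311/(-800) - 2055/(-1397) = 2311*(-1/800) - 2055*(-1/1397) = -2311/800 + 2055/1397 = -1584467/1117600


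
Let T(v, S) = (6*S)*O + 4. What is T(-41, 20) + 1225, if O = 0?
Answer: 1229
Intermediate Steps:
T(v, S) = 4 (T(v, S) = (6*S)*0 + 4 = 0 + 4 = 4)
T(-41, 20) + 1225 = 4 + 1225 = 1229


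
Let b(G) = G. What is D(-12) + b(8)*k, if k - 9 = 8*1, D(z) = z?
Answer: 124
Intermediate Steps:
k = 17 (k = 9 + 8*1 = 9 + 8 = 17)
D(-12) + b(8)*k = -12 + 8*17 = -12 + 136 = 124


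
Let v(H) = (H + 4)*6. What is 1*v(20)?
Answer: 144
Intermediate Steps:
v(H) = 24 + 6*H (v(H) = (4 + H)*6 = 24 + 6*H)
1*v(20) = 1*(24 + 6*20) = 1*(24 + 120) = 1*144 = 144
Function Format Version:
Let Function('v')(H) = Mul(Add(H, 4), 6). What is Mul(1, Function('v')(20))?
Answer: 144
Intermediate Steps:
Function('v')(H) = Add(24, Mul(6, H)) (Function('v')(H) = Mul(Add(4, H), 6) = Add(24, Mul(6, H)))
Mul(1, Function('v')(20)) = Mul(1, Add(24, Mul(6, 20))) = Mul(1, Add(24, 120)) = Mul(1, 144) = 144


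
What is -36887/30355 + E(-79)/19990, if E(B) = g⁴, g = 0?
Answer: -36887/30355 ≈ -1.2152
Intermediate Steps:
E(B) = 0 (E(B) = 0⁴ = 0)
-36887/30355 + E(-79)/19990 = -36887/30355 + 0/19990 = -36887*1/30355 + 0*(1/19990) = -36887/30355 + 0 = -36887/30355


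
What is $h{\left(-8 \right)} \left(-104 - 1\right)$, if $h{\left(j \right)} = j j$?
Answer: $-6720$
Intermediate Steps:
$h{\left(j \right)} = j^{2}$
$h{\left(-8 \right)} \left(-104 - 1\right) = \left(-8\right)^{2} \left(-104 - 1\right) = 64 \left(-105\right) = -6720$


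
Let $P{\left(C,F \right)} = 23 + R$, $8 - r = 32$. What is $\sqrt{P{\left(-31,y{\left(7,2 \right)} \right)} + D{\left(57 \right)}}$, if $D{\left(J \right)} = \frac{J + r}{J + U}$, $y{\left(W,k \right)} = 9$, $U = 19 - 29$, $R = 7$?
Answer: $\frac{\sqrt{67821}}{47} \approx 5.5409$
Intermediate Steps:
$U = -10$ ($U = 19 - 29 = -10$)
$r = -24$ ($r = 8 - 32 = -24$)
$D{\left(J \right)} = \frac{-24 + J}{-10 + J}$ ($D{\left(J \right)} = \frac{J - 24}{J - 10} = \frac{-24 + J}{-10 + J}$)
$P{\left(C,F \right)} = 30$ ($P{\left(C,F \right)} = 23 + 7 = 30$)
$\sqrt{P{\left(-31,y{\left(7,2 \right)} \right)} + D{\left(57 \right)}} = \sqrt{30 + \frac{-24 + 57}{-10 + 57}} = \sqrt{30 + \frac{1}{47} \cdot 33} = \sqrt{30 + \frac{33}{47}} = \sqrt{\frac{1443}{47}} = \frac{\sqrt{67821}}{47}$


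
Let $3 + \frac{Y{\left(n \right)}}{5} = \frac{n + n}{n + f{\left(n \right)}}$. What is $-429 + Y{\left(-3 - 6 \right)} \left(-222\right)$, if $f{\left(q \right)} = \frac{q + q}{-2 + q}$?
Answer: $\frac{563}{3} \approx 187.67$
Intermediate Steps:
$f{\left(q \right)} = \frac{2 q}{-2 + q}$
$Y{\left(n \right)} = -15 + \frac{10 n}{n + \frac{2 n}{-2 + n}}$ ($Y{\left(n \right)} = -15 + 5 \frac{n + n}{n + \frac{2 n}{-2 + n}} = -15 + 5 \frac{2 n}{n + \frac{2 n}{-2 + n}} = -15 + \frac{10 n}{n + \frac{2 n}{-2 + n}}$)
$-429 + Y{\left(-3 - 6 \right)} \left(-222\right) = -429 + \left(-5 - \frac{20}{-3 - 6}\right) \left(-222\right) = -429 + \left(-5 - \frac{20}{-9}\right) \left(-222\right) = -429 + \left(-5 - - \frac{20}{9}\right) \left(-222\right) = -429 + \left(-5 + \frac{20}{9}\right) \left(-222\right) = -429 - - \frac{1850}{3} = -429 + \frac{1850}{3} = \frac{563}{3}$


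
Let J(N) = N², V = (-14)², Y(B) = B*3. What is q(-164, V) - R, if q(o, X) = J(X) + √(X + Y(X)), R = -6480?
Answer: 44924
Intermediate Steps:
Y(B) = 3*B
V = 196
q(o, X) = X² + 2*√X (q(o, X) = X² + √(X + 3*X) = X² + √(4*X) = X² + 2*√X)
q(-164, V) - R = (196² + 2*√196) - 1*(-6480) = (38416 + 2*14) + 6480 = (38416 + 28) + 6480 = 38444 + 6480 = 44924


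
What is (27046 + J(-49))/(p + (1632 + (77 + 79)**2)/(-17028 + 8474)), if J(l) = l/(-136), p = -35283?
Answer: -3146422097/4104979800 ≈ -0.76649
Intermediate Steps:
J(l) = -l/136 (J(l) = l*(-1/136) = -l/136)
(27046 + J(-49))/(p + (1632 + (77 + 79)**2)/(-17028 + 8474)) = (27046 - 1/136*(-49))/(-35283 + (1632 + (77 + 79)**2)/(-17028 + 8474)) = (27046 + 49/136)/(-35283 + (1632 + 156**2)/(-8554)) = 3678305/(136*(-35283 + (1632 + 24336)*(-1/8554))) = 3678305/(136*(-35283 + 25968*(-1/8554))) = 3678305/(136*(-35283 - 12984/4277)) = 3678305/(136*(-150918375/4277)) = (3678305/136)*(-4277/150918375) = -3146422097/4104979800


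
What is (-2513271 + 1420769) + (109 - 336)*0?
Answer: -1092502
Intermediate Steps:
(-2513271 + 1420769) + (109 - 336)*0 = -1092502 - 227*0 = -1092502 + 0 = -1092502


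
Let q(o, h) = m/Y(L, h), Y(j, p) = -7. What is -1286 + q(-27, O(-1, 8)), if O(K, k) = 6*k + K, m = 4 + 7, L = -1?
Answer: -9013/7 ≈ -1287.6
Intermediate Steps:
m = 11
O(K, k) = K + 6*k
q(o, h) = -11/7 (q(o, h) = 11/(-7) = 11*(-⅐) = -11/7)
-1286 + q(-27, O(-1, 8)) = -1286 - 11/7 = -9013/7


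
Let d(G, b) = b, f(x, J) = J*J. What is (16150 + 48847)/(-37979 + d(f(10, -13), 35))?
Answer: -64997/37944 ≈ -1.7130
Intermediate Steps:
f(x, J) = J²
(16150 + 48847)/(-37979 + d(f(10, -13), 35)) = (16150 + 48847)/(-37979 + 35) = 64997/(-37944) = 64997*(-1/37944) = -64997/37944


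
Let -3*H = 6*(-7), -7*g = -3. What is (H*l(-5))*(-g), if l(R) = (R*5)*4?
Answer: 600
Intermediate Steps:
l(R) = 20*R (l(R) = (5*R)*4 = 20*R)
g = 3/7 (g = -1/7*(-3) = 3/7 ≈ 0.42857)
H = 14 (H = -2*(-7) = -1/3*(-42) = 14)
(H*l(-5))*(-g) = (14*(20*(-5)))*(-1*3/7) = (14*(-100))*(-3/7) = -1400*(-3/7) = 600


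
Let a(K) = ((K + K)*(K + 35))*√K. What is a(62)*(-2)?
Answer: -24056*√62 ≈ -1.8942e+5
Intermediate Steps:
a(K) = 2*K^(3/2)*(35 + K) (a(K) = ((2*K)*(35 + K))*√K = (2*K*(35 + K))*√K = 2*K^(3/2)*(35 + K))
a(62)*(-2) = (2*62^(3/2)*(35 + 62))*(-2) = (2*(62*√62)*97)*(-2) = (12028*√62)*(-2) = -24056*√62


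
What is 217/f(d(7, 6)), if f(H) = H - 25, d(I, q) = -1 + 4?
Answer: -217/22 ≈ -9.8636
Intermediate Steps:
d(I, q) = 3
f(H) = -25 + H
217/f(d(7, 6)) = 217/(-25 + 3) = 217/(-22) = 217*(-1/22) = -217/22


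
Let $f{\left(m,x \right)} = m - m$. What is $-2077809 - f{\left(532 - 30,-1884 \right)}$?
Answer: $-2077809$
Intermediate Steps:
$f{\left(m,x \right)} = 0$
$-2077809 - f{\left(532 - 30,-1884 \right)} = -2077809 - 0 = -2077809 + 0 = -2077809$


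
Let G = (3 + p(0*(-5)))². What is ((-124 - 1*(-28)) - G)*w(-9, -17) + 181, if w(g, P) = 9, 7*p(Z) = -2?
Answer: -36716/49 ≈ -749.31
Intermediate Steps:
p(Z) = -2/7 (p(Z) = (⅐)*(-2) = -2/7)
G = 361/49 (G = (3 - 2/7)² = (19/7)² = 361/49 ≈ 7.3673)
((-124 - 1*(-28)) - G)*w(-9, -17) + 181 = ((-124 - 1*(-28)) - 1*361/49)*9 + 181 = ((-124 + 28) - 361/49)*9 + 181 = (-96 - 361/49)*9 + 181 = -5065/49*9 + 181 = -45585/49 + 181 = -36716/49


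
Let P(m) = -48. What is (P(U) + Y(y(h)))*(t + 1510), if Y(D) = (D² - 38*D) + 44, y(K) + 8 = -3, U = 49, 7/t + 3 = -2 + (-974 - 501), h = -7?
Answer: 239122851/296 ≈ 8.0785e+5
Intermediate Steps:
t = -7/1480 (t = 7/(-3 + (-2 + (-974 - 501))) = 7/(-3 + (-2 - 1475)) = 7/(-3 - 1477) = 7/(-1480) = 7*(-1/1480) = -7/1480 ≈ -0.0047297)
y(K) = -11 (y(K) = -8 - 3 = -11)
Y(D) = 44 + D² - 38*D
(P(U) + Y(y(h)))*(t + 1510) = (-48 + (44 + (-11)² - 38*(-11)))*(-7/1480 + 1510) = (-48 + (44 + 121 + 418))*(2234793/1480) = (-48 + 583)*(2234793/1480) = 535*(2234793/1480) = 239122851/296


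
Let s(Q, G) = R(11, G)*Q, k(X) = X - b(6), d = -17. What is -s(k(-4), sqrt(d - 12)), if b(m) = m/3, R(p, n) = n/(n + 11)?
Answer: 6*sqrt(29)/(sqrt(29) - 11*I) ≈ 1.16 + 2.3695*I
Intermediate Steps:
R(p, n) = n/(11 + n)
b(m) = m/3 (b(m) = m*(1/3) = m/3)
k(X) = -2 + X (k(X) = X - 6/3 = X - 1*2 = X - 2 = -2 + X)
s(Q, G) = G*Q/(11 + G) (s(Q, G) = (G/(11 + G))*Q = G*Q/(11 + G))
-s(k(-4), sqrt(d - 12)) = -sqrt(-17 - 12)*(-2 - 4)/(11 + sqrt(-17 - 12)) = -sqrt(-29)*(-6)/(11 + sqrt(-29)) = -I*sqrt(29)*(-6)/(11 + I*sqrt(29)) = -(-6)*I*sqrt(29)/(11 + I*sqrt(29)) = 6*I*sqrt(29)/(11 + I*sqrt(29))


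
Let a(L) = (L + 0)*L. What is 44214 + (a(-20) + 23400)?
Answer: 68014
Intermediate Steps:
a(L) = L**2 (a(L) = L*L = L**2)
44214 + (a(-20) + 23400) = 44214 + ((-20)**2 + 23400) = 44214 + (400 + 23400) = 44214 + 23800 = 68014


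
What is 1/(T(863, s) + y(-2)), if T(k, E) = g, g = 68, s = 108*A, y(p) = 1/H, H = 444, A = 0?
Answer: 444/30193 ≈ 0.014705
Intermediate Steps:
y(p) = 1/444
s = 0 (s = 108*0 = 0)
T(k, E) = 68
1/(T(863, s) + y(-2)) = 1/(68 + 1/444) = 1/(30193/444) = 444/30193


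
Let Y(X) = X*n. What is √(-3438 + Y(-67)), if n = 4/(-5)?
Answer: I*√84610/5 ≈ 58.176*I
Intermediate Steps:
n = -⅘ (n = 4*(-⅕) = -⅘ ≈ -0.80000)
Y(X) = -4*X/5 (Y(X) = X*(-⅘) = -4*X/5)
√(-3438 + Y(-67)) = √(-3438 - ⅘*(-67)) = √(-3438 + 268/5) = √(-16922/5) = I*√84610/5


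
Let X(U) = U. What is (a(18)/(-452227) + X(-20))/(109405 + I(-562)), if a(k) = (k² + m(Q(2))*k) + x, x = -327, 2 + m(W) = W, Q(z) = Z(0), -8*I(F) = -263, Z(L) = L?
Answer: -72356008/395926095181 ≈ -0.00018275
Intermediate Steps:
I(F) = 263/8 (I(F) = -⅛*(-263) = 263/8)
Q(z) = 0
m(W) = -2 + W
a(k) = -327 + k² - 2*k (a(k) = (k² + (-2 + 0)*k) - 327 = (k² - 2*k) - 327 = -327 + k² - 2*k)
(a(18)/(-452227) + X(-20))/(109405 + I(-562)) = ((-327 + 18² - 2*18)/(-452227) - 20)/(109405 + 263/8) = ((-327 + 324 - 36)*(-1/452227) - 20)/(875503/8) = (-39*(-1/452227) - 20)*(8/875503) = (39/452227 - 20)*(8/875503) = -9044501/452227*8/875503 = -72356008/395926095181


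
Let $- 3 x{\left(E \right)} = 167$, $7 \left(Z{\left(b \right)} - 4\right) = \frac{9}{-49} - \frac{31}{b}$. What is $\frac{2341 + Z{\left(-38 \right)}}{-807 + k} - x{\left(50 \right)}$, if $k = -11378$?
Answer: $\frac{26431123709}{476457870} \approx 55.474$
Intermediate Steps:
$Z{\left(b \right)} = \frac{1363}{343} - \frac{31}{7 b}$ ($Z{\left(b \right)} = 4 + \frac{\frac{9}{-49} - \frac{31}{b}}{7} = 4 + \frac{9 \left(- \frac{1}{49}\right) - \frac{31}{b}}{7} = 4 + \frac{- \frac{9}{49} - \frac{31}{b}}{7} = 4 - \left(\frac{9}{343} + \frac{31}{7 b}\right) = \frac{1363}{343} - \frac{31}{7 b}$)
$x{\left(E \right)} = - \frac{167}{3}$ ($x{\left(E \right)} = \left(- \frac{1}{3}\right) 167 = - \frac{167}{3}$)
$\frac{2341 + Z{\left(-38 \right)}}{-807 + k} - x{\left(50 \right)} = \frac{2341 + \frac{-1519 + 1363 \left(-38\right)}{343 \left(-38\right)}}{-807 - 11378} - - \frac{167}{3} = \frac{2341 + \frac{1}{343} \left(- \frac{1}{38}\right) \left(-1519 - 51794\right)}{-12185} + \frac{167}{3} = \left(2341 + \frac{1}{343} \left(- \frac{1}{38}\right) \left(-53313\right)\right) \left(- \frac{1}{12185}\right) + \frac{167}{3} = \left(2341 + \frac{53313}{13034}\right) \left(- \frac{1}{12185}\right) + \frac{167}{3} = \frac{30565907}{13034} \left(- \frac{1}{12185}\right) + \frac{167}{3} = - \frac{30565907}{158819290} + \frac{167}{3} = \frac{26431123709}{476457870}$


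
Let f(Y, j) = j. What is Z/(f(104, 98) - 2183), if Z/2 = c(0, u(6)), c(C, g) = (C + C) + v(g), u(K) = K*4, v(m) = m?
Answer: -16/695 ≈ -0.023022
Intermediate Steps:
u(K) = 4*K
c(C, g) = g + 2*C (c(C, g) = (C + C) + g = 2*C + g = g + 2*C)
Z = 48 (Z = 2*(4*6 + 2*0) = 2*(24 + 0) = 2*24 = 48)
Z/(f(104, 98) - 2183) = 48/(98 - 2183) = 48/(-2085) = -1/2085*48 = -16/695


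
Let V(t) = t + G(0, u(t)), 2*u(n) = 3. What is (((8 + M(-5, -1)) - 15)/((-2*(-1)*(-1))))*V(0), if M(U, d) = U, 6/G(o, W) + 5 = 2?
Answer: -12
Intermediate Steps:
u(n) = 3/2 (u(n) = (1/2)*3 = 3/2)
G(o, W) = -2 (G(o, W) = 6/(-5 + 2) = 6/(-3) = 6*(-1/3) = -2)
V(t) = -2 + t (V(t) = t - 2 = -2 + t)
(((8 + M(-5, -1)) - 15)/((-2*(-1)*(-1))))*V(0) = (((8 - 5) - 15)/((-2*(-1)*(-1))))*(-2 + 0) = ((3 - 15)/((2*(-1))))*(-2) = (-12/(-2))*(-2) = -1/2*(-12)*(-2) = 6*(-2) = -12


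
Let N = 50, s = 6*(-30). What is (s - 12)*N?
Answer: -9600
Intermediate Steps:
s = -180
(s - 12)*N = (-180 - 12)*50 = -192*50 = -9600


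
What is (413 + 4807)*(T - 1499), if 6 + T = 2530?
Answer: 5350500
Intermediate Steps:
T = 2524 (T = -6 + 2530 = 2524)
(413 + 4807)*(T - 1499) = (413 + 4807)*(2524 - 1499) = 5220*1025 = 5350500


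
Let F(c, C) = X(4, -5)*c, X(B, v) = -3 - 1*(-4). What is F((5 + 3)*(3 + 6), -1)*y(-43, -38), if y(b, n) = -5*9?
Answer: -3240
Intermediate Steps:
X(B, v) = 1 (X(B, v) = -3 + 4 = 1)
y(b, n) = -45
F(c, C) = c (F(c, C) = 1*c = c)
F((5 + 3)*(3 + 6), -1)*y(-43, -38) = ((5 + 3)*(3 + 6))*(-45) = (8*9)*(-45) = 72*(-45) = -3240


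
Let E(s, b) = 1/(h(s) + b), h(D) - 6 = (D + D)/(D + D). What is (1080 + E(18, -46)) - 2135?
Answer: -41146/39 ≈ -1055.0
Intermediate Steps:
h(D) = 7 (h(D) = 6 + (D + D)/(D + D) = 6 + (2*D)/((2*D)) = 6 + (2*D)*(1/(2*D)) = 6 + 1 = 7)
E(s, b) = 1/(7 + b)
(1080 + E(18, -46)) - 2135 = (1080 + 1/(7 - 46)) - 2135 = (1080 + 1/(-39)) - 2135 = (1080 - 1/39) - 2135 = 42119/39 - 2135 = -41146/39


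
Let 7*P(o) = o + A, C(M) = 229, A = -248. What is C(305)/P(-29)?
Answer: -1603/277 ≈ -5.7870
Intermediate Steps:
P(o) = -248/7 + o/7 (P(o) = (o - 248)/7 = (-248 + o)/7 = -248/7 + o/7)
C(305)/P(-29) = 229/(-248/7 + (⅐)*(-29)) = 229/(-248/7 - 29/7) = 229/(-277/7) = 229*(-7/277) = -1603/277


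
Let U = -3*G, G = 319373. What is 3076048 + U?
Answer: 2117929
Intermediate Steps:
U = -958119 (U = -3*319373 = -958119)
3076048 + U = 3076048 - 958119 = 2117929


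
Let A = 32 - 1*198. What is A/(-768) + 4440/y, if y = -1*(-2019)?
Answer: 624179/258432 ≈ 2.4153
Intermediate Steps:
y = 2019
A = -166 (A = 32 - 198 = -166)
A/(-768) + 4440/y = -166/(-768) + 4440/2019 = -166*(-1/768) + 4440*(1/2019) = 83/384 + 1480/673 = 624179/258432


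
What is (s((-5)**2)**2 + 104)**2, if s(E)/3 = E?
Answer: 32821441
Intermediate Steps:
s(E) = 3*E
(s((-5)**2)**2 + 104)**2 = ((3*(-5)**2)**2 + 104)**2 = ((3*25)**2 + 104)**2 = (75**2 + 104)**2 = (5625 + 104)**2 = 5729**2 = 32821441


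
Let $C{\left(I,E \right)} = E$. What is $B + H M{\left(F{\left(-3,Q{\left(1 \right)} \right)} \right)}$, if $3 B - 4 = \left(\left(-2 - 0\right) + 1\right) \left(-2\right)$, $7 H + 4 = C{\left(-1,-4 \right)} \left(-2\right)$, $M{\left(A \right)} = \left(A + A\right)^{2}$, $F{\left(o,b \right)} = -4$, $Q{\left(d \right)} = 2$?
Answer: $\frac{270}{7} \approx 38.571$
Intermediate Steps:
$M{\left(A \right)} = 4 A^{2}$ ($M{\left(A \right)} = \left(2 A\right)^{2} = 4 A^{2}$)
$H = \frac{4}{7}$ ($H = - \frac{4}{7} + \frac{\left(-4\right) \left(-2\right)}{7} = - \frac{4}{7} + \frac{1}{7} \cdot 8 = - \frac{4}{7} + \frac{8}{7} = \frac{4}{7} \approx 0.57143$)
$B = 2$ ($B = \frac{4}{3} + \frac{\left(\left(-2 - 0\right) + 1\right) \left(-2\right)}{3} = \frac{4}{3} + \frac{\left(\left(-2 + 0\right) + 1\right) \left(-2\right)}{3} = \frac{4}{3} + \frac{\left(-2 + 1\right) \left(-2\right)}{3} = \frac{4}{3} + \frac{\left(-1\right) \left(-2\right)}{3} = \frac{4}{3} + \frac{1}{3} \cdot 2 = \frac{4}{3} + \frac{2}{3} = 2$)
$B + H M{\left(F{\left(-3,Q{\left(1 \right)} \right)} \right)} = 2 + \frac{4 \cdot 4 \left(-4\right)^{2}}{7} = 2 + \frac{4 \cdot 4 \cdot 16}{7} = 2 + \frac{4}{7} \cdot 64 = 2 + \frac{256}{7} = \frac{270}{7}$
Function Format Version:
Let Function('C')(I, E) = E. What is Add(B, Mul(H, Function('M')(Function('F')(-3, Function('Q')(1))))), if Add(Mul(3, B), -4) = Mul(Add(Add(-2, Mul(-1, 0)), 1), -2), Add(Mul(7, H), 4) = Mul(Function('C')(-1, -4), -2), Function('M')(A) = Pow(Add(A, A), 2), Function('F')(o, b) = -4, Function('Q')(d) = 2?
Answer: Rational(270, 7) ≈ 38.571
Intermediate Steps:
Function('M')(A) = Mul(4, Pow(A, 2)) (Function('M')(A) = Pow(Mul(2, A), 2) = Mul(4, Pow(A, 2)))
H = Rational(4, 7) (H = Add(Rational(-4, 7), Mul(Rational(1, 7), Mul(-4, -2))) = Add(Rational(-4, 7), Mul(Rational(1, 7), 8)) = Add(Rational(-4, 7), Rational(8, 7)) = Rational(4, 7) ≈ 0.57143)
B = 2 (B = Add(Rational(4, 3), Mul(Rational(1, 3), Mul(Add(Add(-2, Mul(-1, 0)), 1), -2))) = Add(Rational(4, 3), Mul(Rational(1, 3), Mul(Add(Add(-2, 0), 1), -2))) = Add(Rational(4, 3), Mul(Rational(1, 3), Mul(Add(-2, 1), -2))) = Add(Rational(4, 3), Mul(Rational(1, 3), Mul(-1, -2))) = Add(Rational(4, 3), Mul(Rational(1, 3), 2)) = Add(Rational(4, 3), Rational(2, 3)) = 2)
Add(B, Mul(H, Function('M')(Function('F')(-3, Function('Q')(1))))) = Add(2, Mul(Rational(4, 7), Mul(4, Pow(-4, 2)))) = Add(2, Mul(Rational(4, 7), Mul(4, 16))) = Add(2, Mul(Rational(4, 7), 64)) = Add(2, Rational(256, 7)) = Rational(270, 7)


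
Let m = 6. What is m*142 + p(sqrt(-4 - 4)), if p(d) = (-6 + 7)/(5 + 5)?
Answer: 8521/10 ≈ 852.10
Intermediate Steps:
p(d) = 1/10
m*142 + p(sqrt(-4 - 4)) = 6*142 + 1/10 = 852 + 1/10 = 8521/10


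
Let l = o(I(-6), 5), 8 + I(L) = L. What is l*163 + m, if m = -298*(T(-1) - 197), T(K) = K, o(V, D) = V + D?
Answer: 57537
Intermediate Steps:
I(L) = -8 + L
o(V, D) = D + V
l = -9 (l = 5 + (-8 - 6) = 5 - 14 = -9)
m = 59004 (m = -298*(-1 - 197) = -298*(-198) = 59004)
l*163 + m = -9*163 + 59004 = -1467 + 59004 = 57537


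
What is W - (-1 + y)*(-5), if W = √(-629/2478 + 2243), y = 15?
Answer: 70 + 5*√550861878/2478 ≈ 117.36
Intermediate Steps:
W = 5*√550861878/2478 (W = √(-629*1/2478 + 2243) = √(-629/2478 + 2243) = √(5557525/2478) = 5*√550861878/2478 ≈ 47.358)
W - (-1 + y)*(-5) = 5*√550861878/2478 - (-1 + 15)*(-5) = 5*√550861878/2478 - 14*(-5) = 5*√550861878/2478 - 1*(-70) = 5*√550861878/2478 + 70 = 70 + 5*√550861878/2478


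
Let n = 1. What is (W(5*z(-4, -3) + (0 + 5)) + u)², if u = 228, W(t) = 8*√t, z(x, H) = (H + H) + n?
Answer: 50704 + 7296*I*√5 ≈ 50704.0 + 16314.0*I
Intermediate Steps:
z(x, H) = 1 + 2*H (z(x, H) = (H + H) + 1 = 2*H + 1 = 1 + 2*H)
(W(5*z(-4, -3) + (0 + 5)) + u)² = (8*√(5*(1 + 2*(-3)) + (0 + 5)) + 228)² = (8*√(5*(1 - 6) + 5) + 228)² = (8*√(5*(-5) + 5) + 228)² = (8*√(-25 + 5) + 228)² = (8*√(-20) + 228)² = (8*(2*I*√5) + 228)² = (16*I*√5 + 228)² = (228 + 16*I*√5)²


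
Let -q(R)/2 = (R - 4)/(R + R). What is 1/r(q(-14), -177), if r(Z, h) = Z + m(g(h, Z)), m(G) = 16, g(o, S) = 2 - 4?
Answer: 7/103 ≈ 0.067961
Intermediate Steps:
g(o, S) = -2
q(R) = -(-4 + R)/R (q(R) = -2*(R - 4)/(R + R) = -2*(-4 + R)/(2*R) = -2*(-4 + R)*1/(2*R) = -(-4 + R)/R)
r(Z, h) = 16 + Z (r(Z, h) = Z + 16 = 16 + Z)
1/r(q(-14), -177) = 1/(16 + (4 - 1*(-14))/(-14)) = 1/(16 - (4 + 14)/14) = 1/(16 - 1/14*18) = 1/(16 - 9/7) = 1/(103/7) = 7/103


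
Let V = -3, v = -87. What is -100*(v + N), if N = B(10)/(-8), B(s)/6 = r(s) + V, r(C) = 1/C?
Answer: 16965/2 ≈ 8482.5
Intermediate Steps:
B(s) = -18 + 6/s (B(s) = 6*(1/s - 3) = 6*(-3 + 1/s) = -18 + 6/s)
N = 87/40 (N = (-18 + 6/10)/(-8) = (-18 + 6*(⅒))*(-⅛) = (-18 + ⅗)*(-⅛) = -87/5*(-⅛) = 87/40 ≈ 2.1750)
-100*(v + N) = -100*(-87 + 87/40) = -100*(-3393/40) = 16965/2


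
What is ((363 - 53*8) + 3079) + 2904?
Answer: 5922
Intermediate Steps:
((363 - 53*8) + 3079) + 2904 = ((363 - 1*424) + 3079) + 2904 = ((363 - 424) + 3079) + 2904 = (-61 + 3079) + 2904 = 3018 + 2904 = 5922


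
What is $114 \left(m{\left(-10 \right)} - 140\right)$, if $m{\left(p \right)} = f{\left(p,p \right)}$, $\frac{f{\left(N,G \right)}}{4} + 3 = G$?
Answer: $-21888$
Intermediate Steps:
$f{\left(N,G \right)} = -12 + 4 G$
$m{\left(p \right)} = -12 + 4 p$
$114 \left(m{\left(-10 \right)} - 140\right) = 114 \left(\left(-12 + 4 \left(-10\right)\right) - 140\right) = 114 \left(\left(-12 - 40\right) - 140\right) = 114 \left(-52 - 140\right) = 114 \left(-192\right) = -21888$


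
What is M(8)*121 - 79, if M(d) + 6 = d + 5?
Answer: 768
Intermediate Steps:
M(d) = -1 + d (M(d) = -6 + (d + 5) = -6 + (5 + d) = -1 + d)
M(8)*121 - 79 = (-1 + 8)*121 - 79 = 7*121 - 79 = 847 - 79 = 768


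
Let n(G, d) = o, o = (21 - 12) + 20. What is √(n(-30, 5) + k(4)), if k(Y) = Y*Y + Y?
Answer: 7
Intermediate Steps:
k(Y) = Y + Y² (k(Y) = Y² + Y = Y + Y²)
o = 29 (o = 9 + 20 = 29)
n(G, d) = 29
√(n(-30, 5) + k(4)) = √(29 + 4*(1 + 4)) = √(29 + 4*5) = √(29 + 20) = √49 = 7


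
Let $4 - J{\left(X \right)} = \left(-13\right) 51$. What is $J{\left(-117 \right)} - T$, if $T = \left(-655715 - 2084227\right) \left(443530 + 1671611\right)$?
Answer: $5795363662489$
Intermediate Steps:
$J{\left(X \right)} = 667$ ($J{\left(X \right)} = 4 - \left(-13\right) 51 = 4 - -663 = 4 + 663 = 667$)
$T = -5795363661822$ ($T = \left(-2739942\right) 2115141 = -5795363661822$)
$J{\left(-117 \right)} - T = 667 - -5795363661822 = 667 + 5795363661822 = 5795363662489$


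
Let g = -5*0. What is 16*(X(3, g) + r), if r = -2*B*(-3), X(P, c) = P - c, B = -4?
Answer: -336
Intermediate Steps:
g = 0
r = -24 (r = -2*(-4)*(-3) = 8*(-3) = -24)
16*(X(3, g) + r) = 16*((3 - 1*0) - 24) = 16*((3 + 0) - 24) = 16*(3 - 24) = 16*(-21) = -336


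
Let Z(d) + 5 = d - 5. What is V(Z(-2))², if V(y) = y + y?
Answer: 576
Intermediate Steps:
Z(d) = -10 + d (Z(d) = -5 + (d - 5) = -5 + (-5 + d) = -10 + d)
V(y) = 2*y
V(Z(-2))² = (2*(-10 - 2))² = (2*(-12))² = (-24)² = 576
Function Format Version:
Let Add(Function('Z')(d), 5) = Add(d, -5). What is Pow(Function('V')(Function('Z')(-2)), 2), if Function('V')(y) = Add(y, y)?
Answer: 576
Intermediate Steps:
Function('Z')(d) = Add(-10, d) (Function('Z')(d) = Add(-5, Add(d, -5)) = Add(-5, Add(-5, d)) = Add(-10, d))
Function('V')(y) = Mul(2, y)
Pow(Function('V')(Function('Z')(-2)), 2) = Pow(Mul(2, Add(-10, -2)), 2) = Pow(Mul(2, -12), 2) = Pow(-24, 2) = 576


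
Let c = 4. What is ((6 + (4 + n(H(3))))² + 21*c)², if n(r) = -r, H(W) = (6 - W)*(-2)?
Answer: 115600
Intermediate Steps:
H(W) = -12 + 2*W
((6 + (4 + n(H(3))))² + 21*c)² = ((6 + (4 - (-12 + 2*3)))² + 21*4)² = ((6 + (4 - (-12 + 6)))² + 84)² = ((6 + (4 - 1*(-6)))² + 84)² = ((6 + (4 + 6))² + 84)² = ((6 + 10)² + 84)² = (16² + 84)² = (256 + 84)² = 340² = 115600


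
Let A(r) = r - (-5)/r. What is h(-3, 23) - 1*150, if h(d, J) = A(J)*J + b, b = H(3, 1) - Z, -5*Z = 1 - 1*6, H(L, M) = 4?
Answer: 387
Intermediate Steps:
Z = 1 (Z = -(1 - 1*6)/5 = -(1 - 6)/5 = -1/5*(-5) = 1)
A(r) = r + 5/r
b = 3 (b = 4 - 1*1 = 4 - 1 = 3)
h(d, J) = 3 + J*(J + 5/J) (h(d, J) = (J + 5/J)*J + 3 = J*(J + 5/J) + 3 = 3 + J*(J + 5/J))
h(-3, 23) - 1*150 = (8 + 23**2) - 1*150 = (8 + 529) - 150 = 537 - 150 = 387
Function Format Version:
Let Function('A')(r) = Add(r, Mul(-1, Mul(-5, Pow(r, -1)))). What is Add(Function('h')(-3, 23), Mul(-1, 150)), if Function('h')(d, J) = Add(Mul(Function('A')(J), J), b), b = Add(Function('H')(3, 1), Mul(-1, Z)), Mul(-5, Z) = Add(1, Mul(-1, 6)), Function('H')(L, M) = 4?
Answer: 387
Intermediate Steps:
Z = 1 (Z = Mul(Rational(-1, 5), Add(1, Mul(-1, 6))) = Mul(Rational(-1, 5), Add(1, -6)) = Mul(Rational(-1, 5), -5) = 1)
Function('A')(r) = Add(r, Mul(5, Pow(r, -1)))
b = 3 (b = Add(4, Mul(-1, 1)) = Add(4, -1) = 3)
Function('h')(d, J) = Add(3, Mul(J, Add(J, Mul(5, Pow(J, -1))))) (Function('h')(d, J) = Add(Mul(Add(J, Mul(5, Pow(J, -1))), J), 3) = Add(Mul(J, Add(J, Mul(5, Pow(J, -1)))), 3) = Add(3, Mul(J, Add(J, Mul(5, Pow(J, -1))))))
Add(Function('h')(-3, 23), Mul(-1, 150)) = Add(Add(8, Pow(23, 2)), Mul(-1, 150)) = Add(Add(8, 529), -150) = Add(537, -150) = 387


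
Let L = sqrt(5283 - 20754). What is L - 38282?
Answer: -38282 + 9*I*sqrt(191) ≈ -38282.0 + 124.38*I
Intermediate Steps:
L = 9*I*sqrt(191) (L = sqrt(-15471) = 9*I*sqrt(191) ≈ 124.38*I)
L - 38282 = 9*I*sqrt(191) - 38282 = -38282 + 9*I*sqrt(191)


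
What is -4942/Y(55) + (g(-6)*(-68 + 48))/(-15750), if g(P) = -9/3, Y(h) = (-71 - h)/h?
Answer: 3397619/1575 ≈ 2157.2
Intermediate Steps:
Y(h) = (-71 - h)/h
g(P) = -3 (g(P) = -9*⅓ = -3)
-4942/Y(55) + (g(-6)*(-68 + 48))/(-15750) = -4942*55/(-71 - 1*55) - 3*(-68 + 48)/(-15750) = -4942*55/(-71 - 55) - 3*(-20)*(-1/15750) = -4942/((1/55)*(-126)) + 60*(-1/15750) = -4942/(-126/55) - 2/525 = -4942*(-55/126) - 2/525 = 19415/9 - 2/525 = 3397619/1575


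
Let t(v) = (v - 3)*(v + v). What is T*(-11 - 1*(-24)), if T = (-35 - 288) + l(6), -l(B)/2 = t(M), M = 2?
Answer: -4095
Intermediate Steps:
t(v) = 2*v*(-3 + v) (t(v) = (-3 + v)*(2*v) = 2*v*(-3 + v))
l(B) = 8 (l(B) = -4*2*(-3 + 2) = -4*2*(-1) = -2*(-4) = 8)
T = -315 (T = (-35 - 288) + 8 = -323 + 8 = -315)
T*(-11 - 1*(-24)) = -315*(-11 - 1*(-24)) = -315*(-11 + 24) = -315*13 = -4095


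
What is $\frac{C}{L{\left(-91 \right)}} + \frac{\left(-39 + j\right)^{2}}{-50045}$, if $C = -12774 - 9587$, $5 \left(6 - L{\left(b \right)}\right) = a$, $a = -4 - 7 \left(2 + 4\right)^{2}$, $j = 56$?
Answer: $- \frac{5595363879}{14312870} \approx -390.93$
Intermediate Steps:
$a = -256$ ($a = -4 - 7 \cdot 6^{2} = -4 - 252 = -256$)
$L{\left(b \right)} = \frac{286}{5}$ ($L{\left(b \right)} = 6 - - \frac{256}{5} = 6 + \frac{256}{5} = \frac{286}{5}$)
$C = -22361$ ($C = -12774 - 9587 = -22361$)
$\frac{C}{L{\left(-91 \right)}} + \frac{\left(-39 + j\right)^{2}}{-50045} = - \frac{22361}{\frac{286}{5}} + \frac{\left(-39 + 56\right)^{2}}{-50045} = \left(-22361\right) \frac{5}{286} + 17^{2} \left(- \frac{1}{50045}\right) = - \frac{111805}{286} + 289 \left(- \frac{1}{50045}\right) = - \frac{111805}{286} - \frac{289}{50045} = - \frac{5595363879}{14312870}$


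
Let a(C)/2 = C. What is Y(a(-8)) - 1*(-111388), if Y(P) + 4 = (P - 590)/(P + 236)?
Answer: 12251937/110 ≈ 1.1138e+5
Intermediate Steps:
a(C) = 2*C
Y(P) = -4 + (-590 + P)/(236 + P) (Y(P) = -4 + (P - 590)/(P + 236) = -4 + (-590 + P)/(236 + P))
Y(a(-8)) - 1*(-111388) = (-1534 - 6*(-8))/(236 + 2*(-8)) - 1*(-111388) = (-1534 - 3*(-16))/(236 - 16) + 111388 = (-1534 + 48)/220 + 111388 = (1/220)*(-1486) + 111388 = -743/110 + 111388 = 12251937/110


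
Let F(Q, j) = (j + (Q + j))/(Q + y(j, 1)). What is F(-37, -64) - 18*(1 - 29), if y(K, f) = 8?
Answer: 14781/29 ≈ 509.69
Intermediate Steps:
F(Q, j) = (Q + 2*j)/(8 + Q) (F(Q, j) = (j + (Q + j))/(Q + 8) = (Q + 2*j)/(8 + Q))
F(-37, -64) - 18*(1 - 29) = (-37 + 2*(-64))/(8 - 37) - 18*(1 - 29) = (-37 - 128)/(-29) - 18*(-28) = -1/29*(-165) + 504 = 165/29 + 504 = 14781/29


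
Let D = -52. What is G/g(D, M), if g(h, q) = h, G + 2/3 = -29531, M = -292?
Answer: 6815/12 ≈ 567.92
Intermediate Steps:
G = -88595/3 (G = -2/3 - 29531 = -88595/3 ≈ -29532.)
G/g(D, M) = -88595/3/(-52) = -88595/3*(-1/52) = 6815/12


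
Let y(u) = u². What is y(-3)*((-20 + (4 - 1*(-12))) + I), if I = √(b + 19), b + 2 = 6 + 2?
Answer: 9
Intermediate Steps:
b = 6 (b = -2 + (6 + 2) = -2 + 8 = 6)
I = 5 (I = √(6 + 19) = √25 = 5)
y(-3)*((-20 + (4 - 1*(-12))) + I) = (-3)²*((-20 + (4 - 1*(-12))) + 5) = 9*((-20 + (4 + 12)) + 5) = 9*((-20 + 16) + 5) = 9*(-4 + 5) = 9*1 = 9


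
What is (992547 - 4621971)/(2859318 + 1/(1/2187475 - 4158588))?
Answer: -33016170684639037776/26010664813384378607 ≈ -1.2693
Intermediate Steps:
(992547 - 4621971)/(2859318 + 1/(1/2187475 - 4158588)) = -3629424/(2859318 + 1/(1/2187475 - 4158588)) = -3629424/(2859318 + 1/(-9096807285299/2187475)) = -3629424/(2859318 - 2187475/9096807285299) = -3629424/26010664813384378607/9096807285299 = -3629424*9096807285299/26010664813384378607 = -33016170684639037776/26010664813384378607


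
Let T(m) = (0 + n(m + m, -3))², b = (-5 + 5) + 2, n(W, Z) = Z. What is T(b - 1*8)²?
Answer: 81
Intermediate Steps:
b = 2 (b = 0 + 2 = 2)
T(m) = 9 (T(m) = (0 - 3)² = (-3)² = 9)
T(b - 1*8)² = 9² = 81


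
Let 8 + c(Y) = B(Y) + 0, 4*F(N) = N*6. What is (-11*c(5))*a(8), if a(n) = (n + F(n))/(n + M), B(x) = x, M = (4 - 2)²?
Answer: 55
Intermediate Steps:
F(N) = 3*N/2 (F(N) = (N*6)/4 = (6*N)/4 = 3*N/2)
M = 4 (M = 2² = 4)
a(n) = 5*n/(2*(4 + n)) (a(n) = (n + 3*n/2)/(n + 4) = (5*n/2)/(4 + n) = 5*n/(2*(4 + n)))
c(Y) = -8 + Y (c(Y) = -8 + (Y + 0) = -8 + Y)
(-11*c(5))*a(8) = (-11*(-8 + 5))*((5/2)*8/(4 + 8)) = (-11*(-3))*((5/2)*8/12) = 33*((5/2)*8*(1/12)) = 33*(5/3) = 55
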